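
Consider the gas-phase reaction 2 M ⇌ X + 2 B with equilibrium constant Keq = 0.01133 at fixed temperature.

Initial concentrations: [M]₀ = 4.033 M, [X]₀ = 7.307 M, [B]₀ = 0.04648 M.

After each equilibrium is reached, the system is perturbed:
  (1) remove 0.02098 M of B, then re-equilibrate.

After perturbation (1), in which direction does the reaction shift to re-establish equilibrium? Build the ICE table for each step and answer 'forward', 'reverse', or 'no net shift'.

Direction: forward

Q₀ = 9.7054e-04 vs Keq = 0.01133 ⇒ Q<K, forward
Step 1:
                  M         X         B
  init        4.033     7.307   0.04648
  Δ         -0.1075   0.05376    0.1075
  eq          3.925     7.361     0.154
  solve Keq expr → x = 0.05376; check Q = 0.01133
Then remove 0.02098 M of B.
Step 2:
                  M         X         B
  init        3.925     7.361     0.133
  Δ        -0.02009   0.01004   0.02009
  eq          3.905     7.371    0.1531
  solve Keq expr → x = 0.01004; check Q = 0.01133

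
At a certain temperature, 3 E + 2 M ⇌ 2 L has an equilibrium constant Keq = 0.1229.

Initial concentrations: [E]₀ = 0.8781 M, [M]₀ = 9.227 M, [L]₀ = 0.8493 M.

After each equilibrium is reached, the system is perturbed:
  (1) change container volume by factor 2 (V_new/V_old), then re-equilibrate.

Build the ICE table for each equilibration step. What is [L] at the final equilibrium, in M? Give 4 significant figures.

[L]_eq = 0.4378 M

Q₀ = 0.01251 vs Keq = 0.1229 ⇒ Q<K, forward
Step 1:
                    E           M           L
  I            0.8781       9.227      0.8493
  C           -0.3808     -0.2539      0.2539
  E            0.4973       8.973       1.103
  solve Keq expr → x = 0.1269; check Q = 0.1229
Then change container volume by factor 2 (V_new/V_old).
Step 2:
                    E           M           L
  I            0.2486       4.487      0.5516
  C            0.1706      0.1138     -0.1138
  E            0.4193         4.6      0.4378
  solve Keq expr → x = -0.05688; check Q = 0.1229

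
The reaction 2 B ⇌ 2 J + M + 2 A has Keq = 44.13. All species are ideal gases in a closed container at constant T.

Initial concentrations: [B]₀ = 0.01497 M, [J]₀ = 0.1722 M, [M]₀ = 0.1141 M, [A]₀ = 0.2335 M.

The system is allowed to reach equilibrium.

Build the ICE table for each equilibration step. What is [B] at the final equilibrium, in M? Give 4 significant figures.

[B]_eq = 0.002375 M

Q₀ = 0.8232 vs Keq = 44.13 ⇒ Q<K, forward
Step 1:
                  B         J         M         A
  I         0.01497    0.1722    0.1141    0.2335
  C        -0.01259   0.01259  0.006297   0.01259
  E        0.002375    0.1848    0.1204    0.2461
  solve Keq expr → x = 0.006297; check Q = 44.13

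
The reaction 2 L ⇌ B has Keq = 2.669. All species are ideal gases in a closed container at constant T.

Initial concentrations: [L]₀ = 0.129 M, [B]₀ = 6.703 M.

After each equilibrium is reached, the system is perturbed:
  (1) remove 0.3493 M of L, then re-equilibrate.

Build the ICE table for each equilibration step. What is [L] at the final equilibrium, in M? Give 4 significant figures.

Q₀ = 402.8 vs Keq = 2.669 ⇒ Q>K, reverse
Step 1:
                  L         B
  I           0.129     6.703
  C           1.372   -0.6862
  E           1.501     6.017
  solve Keq expr → x = -0.6862; check Q = 2.669
Then remove 0.3493 M of L.
Step 2:
                  L         B
  I           1.152     6.017
  C          0.3287   -0.1643
  E           1.481     5.852
  solve Keq expr → x = -0.1643; check Q = 2.669

[L]_eq = 1.481 M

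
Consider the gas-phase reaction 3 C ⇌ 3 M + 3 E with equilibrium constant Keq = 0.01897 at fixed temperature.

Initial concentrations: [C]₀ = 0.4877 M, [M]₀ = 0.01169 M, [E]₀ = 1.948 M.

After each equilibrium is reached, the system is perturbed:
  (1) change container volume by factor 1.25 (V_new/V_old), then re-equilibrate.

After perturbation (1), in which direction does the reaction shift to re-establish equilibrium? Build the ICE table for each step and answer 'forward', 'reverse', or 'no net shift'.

Q₀ = 1.0180e-04 vs Keq = 0.01897 ⇒ Q<K, forward
Step 1:
                  C         M         E
  Initial    0.4877   0.01169     1.948
  Change   -0.04719   0.04719   0.04719
  Equil      0.4405   0.05888     1.995
  solve Keq expr → x = 0.01573; check Q = 0.01897
Then change container volume by factor 1.25 (V_new/V_old).
Step 2:
                  C         M         E
  Initial    0.3524   0.04711     1.596
  Change  -0.009792  0.009792  0.009792
  Equil      0.3426    0.0569     1.606
  solve Keq expr → x = 0.003264; check Q = 0.01897

Direction: forward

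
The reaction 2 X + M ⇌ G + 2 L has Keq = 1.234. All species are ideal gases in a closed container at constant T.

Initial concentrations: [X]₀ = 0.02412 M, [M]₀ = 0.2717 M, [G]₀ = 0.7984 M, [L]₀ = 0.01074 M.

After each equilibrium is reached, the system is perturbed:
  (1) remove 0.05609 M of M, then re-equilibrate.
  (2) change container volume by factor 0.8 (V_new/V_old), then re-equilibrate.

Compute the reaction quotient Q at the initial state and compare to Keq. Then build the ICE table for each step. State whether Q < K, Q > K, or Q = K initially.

Q₀ = 0.5826 vs Keq = 1.234 ⇒ Q<K, forward
Step 1:
                   X          M          G          L
  I          0.02412     0.2717     0.7984    0.01074
  C        -0.002937  -0.001469   0.001469   0.002937
  E          0.02118     0.2702     0.7999    0.01368
  solve Keq expr → x = 0.001469; check Q = 1.234
Then remove 0.05609 M of M.
Step 2:
                   X          M          G          L
  I          0.02118     0.2141     0.7999    0.01368
  C       9.4246e-04 4.7123e-04 -4.7123e-04 -9.4246e-04
  E          0.02213     0.2146     0.7994    0.01273
  solve Keq expr → x = -4.7123e-04; check Q = 1.234
Then change container volume by factor 0.8 (V_new/V_old).
Step 3:
                   X          M          G          L
  I          0.02766     0.2683     0.9992    0.01592
  C                0          0          0          0
  E          0.02766     0.2683     0.9992    0.01592
  solve Keq expr → x = 0; check Q = 1.234

Q₀ = 0.5826; Q < K (proceeds forward)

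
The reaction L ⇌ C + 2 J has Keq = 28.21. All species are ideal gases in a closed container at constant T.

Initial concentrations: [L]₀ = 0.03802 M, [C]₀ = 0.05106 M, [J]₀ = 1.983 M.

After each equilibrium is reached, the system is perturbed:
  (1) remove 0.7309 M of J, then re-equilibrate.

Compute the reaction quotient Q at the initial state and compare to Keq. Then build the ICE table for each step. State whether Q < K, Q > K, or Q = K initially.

Q₀ = 5.281; Q < K (proceeds forward)

Q₀ = 5.281 vs Keq = 28.21 ⇒ Q<K, forward
Step 1:
                  L         C         J
  I         0.03802   0.05106     1.983
  C        -0.02661   0.02661   0.05321
  E         0.01141   0.07767     2.036
  solve Keq expr → x = 0.02661; check Q = 28.21
Then remove 0.7309 M of J.
Step 2:
                  L         C         J
  I         0.01141   0.07767     1.305
  C       -0.006249  0.006249    0.0125
  E        0.005166   0.08391     1.318
  solve Keq expr → x = 0.006249; check Q = 28.21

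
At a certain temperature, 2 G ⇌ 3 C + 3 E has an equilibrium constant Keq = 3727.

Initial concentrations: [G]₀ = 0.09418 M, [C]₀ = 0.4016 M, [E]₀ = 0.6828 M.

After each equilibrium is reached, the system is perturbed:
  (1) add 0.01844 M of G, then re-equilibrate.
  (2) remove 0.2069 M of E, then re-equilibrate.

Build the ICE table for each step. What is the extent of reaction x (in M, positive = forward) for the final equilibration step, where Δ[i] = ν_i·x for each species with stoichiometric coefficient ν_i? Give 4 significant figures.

x = 8.9798e-04 M

Q₀ = 2.325 vs Keq = 3727 ⇒ Q<K, forward
Step 1:
                    G           C           E
  I           0.09418      0.4016      0.6828
  C          -0.08944      0.1342      0.1342
  E          0.004743      0.5358       0.817
  solve Keq expr → x = 0.04472; check Q = 3727
Then add 0.01844 M of G.
Step 2:
                    G           C           E
  I           0.02318      0.5358       0.817
  C          -0.01783     0.02674     0.02674
  E          0.005355      0.5625      0.8437
  solve Keq expr → x = 0.008914; check Q = 3727
Then remove 0.2069 M of E.
Step 3:
                    G           C           E
  I          0.005355      0.5625      0.6368
  C         -0.001796    0.002694    0.002694
  E          0.003559      0.5652      0.6395
  solve Keq expr → x = 8.9798e-04; check Q = 3727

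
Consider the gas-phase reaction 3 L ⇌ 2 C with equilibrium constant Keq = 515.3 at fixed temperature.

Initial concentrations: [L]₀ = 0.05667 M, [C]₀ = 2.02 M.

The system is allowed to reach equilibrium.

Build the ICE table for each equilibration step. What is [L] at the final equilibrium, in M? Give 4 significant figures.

Q₀ = 2.2420e+04 vs Keq = 515.3 ⇒ Q>K, reverse
Step 1:
                  L         C
  init      0.05667      2.02
  Δ          0.1366  -0.09107
  eq         0.1933     1.929
  solve Keq expr → x = -0.04554; check Q = 515.3

[L]_eq = 0.1933 M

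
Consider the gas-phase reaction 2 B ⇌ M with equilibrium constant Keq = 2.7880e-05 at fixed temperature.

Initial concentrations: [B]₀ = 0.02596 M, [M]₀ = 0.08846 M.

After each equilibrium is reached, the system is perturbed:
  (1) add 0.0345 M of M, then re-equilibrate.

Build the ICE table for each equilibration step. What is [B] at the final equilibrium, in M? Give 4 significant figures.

[B]_eq = 0.2719 M

Q₀ = 131.3 vs Keq = 2.7880e-05 ⇒ Q>K, reverse
Step 1:
                   B          M
  Initial    0.02596    0.08846
  Change      0.1769   -0.08846
  Equil       0.2029 1.1475e-06
  solve Keq expr → x = -0.08846; check Q = 2.7880e-05
Then add 0.0345 M of M.
Step 2:
                   B          M
  Initial     0.2029     0.0345
  Change       0.069    -0.0345
  Equil       0.2719 2.0608e-06
  solve Keq expr → x = -0.0345; check Q = 2.7880e-05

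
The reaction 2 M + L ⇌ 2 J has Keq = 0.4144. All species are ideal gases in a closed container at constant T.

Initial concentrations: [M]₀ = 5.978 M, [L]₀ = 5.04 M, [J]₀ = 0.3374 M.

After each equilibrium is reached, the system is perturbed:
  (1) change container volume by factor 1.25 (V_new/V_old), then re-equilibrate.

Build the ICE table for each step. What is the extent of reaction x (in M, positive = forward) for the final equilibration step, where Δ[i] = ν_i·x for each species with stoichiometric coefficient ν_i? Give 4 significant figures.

x = -0.0631 M

Q₀ = 6.3204e-04 vs Keq = 0.4144 ⇒ Q<K, forward
Step 1:
                   M          L          J
  init         5.978       5.04     0.3374
  Δ            -3.11     -1.555       3.11
  eq           2.868      3.485      3.447
  solve Keq expr → x = 1.555; check Q = 0.4144
Then change container volume by factor 1.25 (V_new/V_old).
Step 2:
                   M          L          J
  init         2.295      2.788      2.758
  Δ           0.1262     0.0631    -0.1262
  eq           2.421      2.851      2.631
  solve Keq expr → x = -0.0631; check Q = 0.4144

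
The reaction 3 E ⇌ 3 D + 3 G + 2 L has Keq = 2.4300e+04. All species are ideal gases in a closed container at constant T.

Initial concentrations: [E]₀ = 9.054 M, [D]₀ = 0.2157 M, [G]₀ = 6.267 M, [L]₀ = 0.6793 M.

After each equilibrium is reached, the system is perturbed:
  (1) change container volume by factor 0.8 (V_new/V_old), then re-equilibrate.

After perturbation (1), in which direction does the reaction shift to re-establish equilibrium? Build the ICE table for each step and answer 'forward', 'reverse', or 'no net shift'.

Direction: reverse

Q₀ = 0.001536 vs Keq = 2.4300e+04 ⇒ Q<K, forward
Step 1:
                   E          D          G          L
  Initial      9.054     0.2157      6.267     0.6793
  Change      -4.634      4.634      4.634      3.089
  Equil         4.42       4.85       10.9      3.769
  solve Keq expr → x = 1.545; check Q = 2.4300e+04
Then change container volume by factor 0.8 (V_new/V_old).
Step 2:
                   E          D          G          L
  Initial      5.525      6.062      13.63      4.711
  Change      0.7144    -0.7144    -0.7144    -0.4763
  Equil        6.239      5.348      12.91      4.234
  solve Keq expr → x = -0.2381; check Q = 2.4300e+04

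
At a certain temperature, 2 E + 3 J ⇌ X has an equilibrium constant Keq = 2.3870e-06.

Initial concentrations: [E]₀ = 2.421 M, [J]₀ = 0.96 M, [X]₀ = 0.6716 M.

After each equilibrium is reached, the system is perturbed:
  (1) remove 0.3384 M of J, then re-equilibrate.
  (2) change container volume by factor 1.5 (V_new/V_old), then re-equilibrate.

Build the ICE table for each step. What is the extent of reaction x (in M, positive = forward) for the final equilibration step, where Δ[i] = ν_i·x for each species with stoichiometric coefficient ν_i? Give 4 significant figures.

x = -3.3047e-04 M

Q₀ = 0.1295 vs Keq = 2.3870e-06 ⇒ Q>K, reverse
Step 1:
                    E           J           X
  init          2.421        0.96      0.6716
  Δ             1.341       2.012     -0.6707
  eq            3.762       2.972  8.8715e-04
  solve Keq expr → x = -0.6707; check Q = 2.3870e-06
Then remove 0.3384 M of J.
Step 2:
                    E           J           X
  init          3.762       2.634  8.8715e-04
  Δ        5.3818e-04  8.0726e-04 -2.6909e-04
  eq            3.763       2.635  6.1806e-04
  solve Keq expr → x = -2.6909e-04; check Q = 2.3870e-06
Then change container volume by factor 1.5 (V_new/V_old).
Step 3:
                    E           J           X
  init          2.509       1.756  4.1204e-04
  Δ        6.6094e-04  9.9140e-04 -3.3047e-04
  eq            2.509       1.757  8.1571e-05
  solve Keq expr → x = -3.3047e-04; check Q = 2.3870e-06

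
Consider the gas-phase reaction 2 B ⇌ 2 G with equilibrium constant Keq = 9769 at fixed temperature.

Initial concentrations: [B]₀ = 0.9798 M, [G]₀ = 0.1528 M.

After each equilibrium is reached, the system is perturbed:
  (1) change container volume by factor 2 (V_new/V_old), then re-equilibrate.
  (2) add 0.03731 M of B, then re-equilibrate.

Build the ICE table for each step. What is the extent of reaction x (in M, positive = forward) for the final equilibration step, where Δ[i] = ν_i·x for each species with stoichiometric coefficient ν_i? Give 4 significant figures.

x = 0.01847 M

Q₀ = 0.02432 vs Keq = 9769 ⇒ Q<K, forward
Step 1:
                   B          G
  Initial     0.9798     0.1528
  Change     -0.9685     0.9685
  Equil      0.01134      1.121
  solve Keq expr → x = 0.4842; check Q = 9769
Then change container volume by factor 2 (V_new/V_old).
Step 2:
                   B          G
  Initial   0.005672     0.5606
  Change           0          0
  Equil     0.005672     0.5606
  solve Keq expr → x = 0; check Q = 9769
Then add 0.03731 M of B.
Step 3:
                   B          G
  Initial    0.04298     0.5606
  Change    -0.03694    0.03694
  Equil     0.006046     0.5976
  solve Keq expr → x = 0.01847; check Q = 9769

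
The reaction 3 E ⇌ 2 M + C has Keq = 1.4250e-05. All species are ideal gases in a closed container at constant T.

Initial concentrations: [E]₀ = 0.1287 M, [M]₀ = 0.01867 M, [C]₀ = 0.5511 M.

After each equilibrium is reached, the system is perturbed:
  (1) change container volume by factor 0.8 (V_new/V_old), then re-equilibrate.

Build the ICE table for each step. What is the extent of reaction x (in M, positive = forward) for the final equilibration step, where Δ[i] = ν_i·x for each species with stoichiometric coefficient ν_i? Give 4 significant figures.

x = 0 M

Q₀ = 0.09011 vs Keq = 1.4250e-05 ⇒ Q>K, reverse
Step 1:
                  E         M         C
  I          0.1287   0.01867    0.5511
  C         0.02753  -0.01835 -0.009177
  E          0.1562 3.1665e-04    0.5419
  solve Keq expr → x = -0.009177; check Q = 1.4250e-05
Then change container volume by factor 0.8 (V_new/V_old).
Step 2:
                  E         M         C
  I          0.1953 3.9582e-04    0.6774
  C               0         0         0
  E          0.1953 3.9582e-04    0.6774
  solve Keq expr → x = 0; check Q = 1.4250e-05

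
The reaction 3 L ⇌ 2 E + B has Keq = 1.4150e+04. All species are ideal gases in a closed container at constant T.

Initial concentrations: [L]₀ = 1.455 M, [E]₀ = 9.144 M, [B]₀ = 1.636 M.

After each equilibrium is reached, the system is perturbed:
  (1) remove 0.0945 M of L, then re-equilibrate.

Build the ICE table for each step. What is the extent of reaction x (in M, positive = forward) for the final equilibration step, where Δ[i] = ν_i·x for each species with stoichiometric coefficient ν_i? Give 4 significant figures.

Q₀ = 44.41 vs Keq = 1.4150e+04 ⇒ Q<K, forward
Step 1:
                   L          E          B
  init         1.455      9.144      1.636
  Δ           -1.212     0.8083     0.4041
  eq          0.2426      9.952       2.04
  solve Keq expr → x = 0.4041; check Q = 1.4150e+04
Then remove 0.0945 M of L.
Step 2:
                   L          E          B
  init        0.1481      9.952       2.04
  Δ          0.09228   -0.06152   -0.03076
  eq          0.2404      9.891      2.009
  solve Keq expr → x = -0.03076; check Q = 1.4150e+04

x = -0.03076 M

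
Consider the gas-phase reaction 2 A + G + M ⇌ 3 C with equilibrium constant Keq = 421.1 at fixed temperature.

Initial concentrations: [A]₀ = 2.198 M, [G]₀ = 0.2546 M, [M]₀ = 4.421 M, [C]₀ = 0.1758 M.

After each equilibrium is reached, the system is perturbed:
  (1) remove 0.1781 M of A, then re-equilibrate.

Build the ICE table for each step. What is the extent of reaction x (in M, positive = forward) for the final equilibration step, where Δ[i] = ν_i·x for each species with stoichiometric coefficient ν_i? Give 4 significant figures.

Q₀ = 9.9913e-04 vs Keq = 421.1 ⇒ Q<K, forward
Step 1:
                    A           G           M           C
  I             2.198      0.2546       4.421      0.1758
  C           -0.5089     -0.2544     -0.2544      0.7633
  E             1.689  1.6544e-04       4.167      0.9391
  solve Keq expr → x = 0.2544; check Q = 421.1
Then remove 0.1781 M of A.
Step 2:
                    A           G           M           C
  I             1.511  1.6544e-04       4.167      0.9391
  C        8.2386e-05  4.1193e-05  4.1193e-05 -1.2358e-04
  E             1.511  2.0664e-04       4.167       0.939
  solve Keq expr → x = -4.1193e-05; check Q = 421.1

x = -4.1193e-05 M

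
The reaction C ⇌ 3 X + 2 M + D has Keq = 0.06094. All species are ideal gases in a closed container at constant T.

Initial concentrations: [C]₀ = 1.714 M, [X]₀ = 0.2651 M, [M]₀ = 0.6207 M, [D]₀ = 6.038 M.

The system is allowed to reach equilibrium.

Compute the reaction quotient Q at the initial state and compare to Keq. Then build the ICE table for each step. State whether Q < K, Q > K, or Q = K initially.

Q₀ = 0.02529; Q < K (proceeds forward)

Q₀ = 0.02529 vs Keq = 0.06094 ⇒ Q<K, forward
Step 1:
                   C          X          M          D
  I            1.714     0.2651     0.6207      6.038
  C         -0.02375    0.07126    0.04751    0.02375
  E             1.69     0.3364     0.6682      6.062
  solve Keq expr → x = 0.02375; check Q = 0.06094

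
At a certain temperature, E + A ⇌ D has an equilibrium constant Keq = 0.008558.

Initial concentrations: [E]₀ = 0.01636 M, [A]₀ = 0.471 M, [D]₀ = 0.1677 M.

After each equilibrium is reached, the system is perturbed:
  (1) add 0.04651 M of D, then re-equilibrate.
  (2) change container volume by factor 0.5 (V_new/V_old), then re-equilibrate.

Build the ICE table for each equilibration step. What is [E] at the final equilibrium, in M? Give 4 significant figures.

[E]_eq = 0.4558 M

Q₀ = 21.76 vs Keq = 0.008558 ⇒ Q>K, reverse
Step 1:
                   E          A          D
  init       0.01636      0.471     0.1677
  Δ           0.1667     0.1667    -0.1667
  eq          0.1831     0.6377 9.9905e-04
  solve Keq expr → x = -0.1667; check Q = 0.008558
Then add 0.04651 M of D.
Step 2:
                   E          A          D
  init        0.1831     0.6377    0.04751
  Δ          0.04617    0.04617   -0.04617
  eq          0.2292     0.6839   0.001342
  solve Keq expr → x = -0.04617; check Q = 0.008558
Then change container volume by factor 0.5 (V_new/V_old).
Step 3:
                   E          A          D
  init        0.4585      1.368   0.002683
  Δ        -0.002642  -0.002642   0.002642
  eq          0.4558      1.365   0.005325
  solve Keq expr → x = 0.002642; check Q = 0.008558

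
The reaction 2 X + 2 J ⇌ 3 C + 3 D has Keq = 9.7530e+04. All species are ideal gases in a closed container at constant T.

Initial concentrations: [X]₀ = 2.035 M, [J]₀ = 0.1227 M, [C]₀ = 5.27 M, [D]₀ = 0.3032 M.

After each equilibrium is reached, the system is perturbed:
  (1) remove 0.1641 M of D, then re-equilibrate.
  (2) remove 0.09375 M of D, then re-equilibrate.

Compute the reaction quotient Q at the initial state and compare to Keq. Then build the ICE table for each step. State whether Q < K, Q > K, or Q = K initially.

Q₀ = 65.43; Q < K (proceeds forward)

Q₀ = 65.43 vs Keq = 9.7530e+04 ⇒ Q<K, forward
Step 1:
                  X         J         C         D
  Initial     2.035    0.1227      5.27    0.3032
  Change    -0.1157   -0.1157    0.1736    0.1736
  Equil       1.919  0.006976     5.444    0.4768
  solve Keq expr → x = 0.05786; check Q = 9.7530e+04
Then remove 0.1641 M of D.
Step 2:
                  X         J         C         D
  Initial     1.919  0.006976     5.444    0.3127
  Change  -0.003175 -0.003175  0.004762  0.004762
  Equil       1.916  0.003801     5.448    0.3174
  solve Keq expr → x = 0.001587; check Q = 9.7530e+04
Then remove 0.09375 M of D.
Step 3:
                  X         J         C         D
  Initial     1.916  0.003801     5.448    0.2237
  Change  -0.001515 -0.001515  0.002273  0.002273
  Equil       1.915  0.002286     5.451     0.226
  solve Keq expr → x = 7.5752e-04; check Q = 9.7530e+04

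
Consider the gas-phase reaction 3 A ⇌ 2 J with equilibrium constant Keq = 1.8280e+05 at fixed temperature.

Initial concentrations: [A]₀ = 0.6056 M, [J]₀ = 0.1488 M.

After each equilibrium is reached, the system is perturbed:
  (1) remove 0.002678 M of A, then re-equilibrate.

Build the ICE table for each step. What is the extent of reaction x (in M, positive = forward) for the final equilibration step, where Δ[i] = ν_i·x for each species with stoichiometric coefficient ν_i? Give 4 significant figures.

x = -8.8418e-04 M

Q₀ = 0.09969 vs Keq = 1.8280e+05 ⇒ Q<K, forward
Step 1:
                   A          J
  init        0.6056     0.1488
  Δ          -0.5938     0.3959
  eq         0.01175     0.5447
  solve Keq expr → x = 0.1979; check Q = 1.8280e+05
Then remove 0.002678 M of A.
Step 2:
                   A          J
  init      0.009074     0.5447
  Δ         0.002653  -0.001768
  eq         0.01173     0.5429
  solve Keq expr → x = -8.8418e-04; check Q = 1.8280e+05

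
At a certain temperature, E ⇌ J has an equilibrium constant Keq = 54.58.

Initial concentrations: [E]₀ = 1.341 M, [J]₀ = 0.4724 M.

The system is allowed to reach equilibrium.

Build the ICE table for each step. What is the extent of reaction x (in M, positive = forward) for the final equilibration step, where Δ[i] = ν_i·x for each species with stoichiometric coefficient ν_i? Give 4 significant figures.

Q₀ = 0.3523 vs Keq = 54.58 ⇒ Q<K, forward
Step 1:
                   E          J
  I            1.341     0.4724
  C           -1.308      1.308
  E          0.03263      1.781
  solve Keq expr → x = 1.308; check Q = 54.58

x = 1.308 M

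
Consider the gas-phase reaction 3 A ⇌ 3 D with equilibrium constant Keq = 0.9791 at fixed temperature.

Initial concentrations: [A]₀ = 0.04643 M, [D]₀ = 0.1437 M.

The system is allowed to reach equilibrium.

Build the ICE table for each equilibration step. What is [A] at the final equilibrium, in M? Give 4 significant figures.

[A]_eq = 0.0954 M

Q₀ = 29.65 vs Keq = 0.9791 ⇒ Q>K, reverse
Step 1:
                   A          D
  Initial    0.04643     0.1437
  Change     0.04897   -0.04897
  Equil       0.0954    0.09473
  solve Keq expr → x = -0.01632; check Q = 0.9791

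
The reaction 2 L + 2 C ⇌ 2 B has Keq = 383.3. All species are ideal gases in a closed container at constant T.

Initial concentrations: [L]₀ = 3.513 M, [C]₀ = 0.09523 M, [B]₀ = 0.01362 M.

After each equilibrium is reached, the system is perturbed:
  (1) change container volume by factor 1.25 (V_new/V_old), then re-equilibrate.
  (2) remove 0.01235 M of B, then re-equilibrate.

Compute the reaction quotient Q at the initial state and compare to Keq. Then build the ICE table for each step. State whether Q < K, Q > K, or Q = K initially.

Q₀ = 0.001657; Q < K (proceeds forward)

Q₀ = 0.001657 vs Keq = 383.3 ⇒ Q<K, forward
Step 1:
                  L         C         B
  I           3.513   0.09523   0.01362
  C        -0.09363  -0.09363   0.09363
  E           3.419  0.001602    0.1072
  solve Keq expr → x = 0.04681; check Q = 383.3
Then change container volume by factor 1.25 (V_new/V_old).
Step 2:
                  L         C         B
  I           2.735  0.001282    0.0858
  C       3.1435e-04 3.1435e-04 -3.1435e-04
  E           2.736  0.001596   0.08548
  solve Keq expr → x = -1.5718e-04; check Q = 383.3
Then remove 0.01235 M of B.
Step 3:
                  L         C         B
  I           2.736  0.001596   0.07313
  C       -2.2624e-04 -2.2624e-04 2.2624e-04
  E           2.736   0.00137   0.07336
  solve Keq expr → x = 1.1312e-04; check Q = 383.3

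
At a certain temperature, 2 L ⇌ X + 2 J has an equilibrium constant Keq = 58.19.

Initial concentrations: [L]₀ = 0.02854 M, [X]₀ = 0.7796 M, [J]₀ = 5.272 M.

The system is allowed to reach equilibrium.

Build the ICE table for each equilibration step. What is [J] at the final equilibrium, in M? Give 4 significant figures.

Q₀ = 2.6602e+04 vs Keq = 58.19 ⇒ Q>K, reverse
Step 1:
                   L          X          J
  Initial    0.02854     0.7796      5.272
  Change      0.4441     -0.222    -0.4441
  Equil       0.4726     0.5576      4.828
  solve Keq expr → x = -0.222; check Q = 58.19

[J]_eq = 4.828 M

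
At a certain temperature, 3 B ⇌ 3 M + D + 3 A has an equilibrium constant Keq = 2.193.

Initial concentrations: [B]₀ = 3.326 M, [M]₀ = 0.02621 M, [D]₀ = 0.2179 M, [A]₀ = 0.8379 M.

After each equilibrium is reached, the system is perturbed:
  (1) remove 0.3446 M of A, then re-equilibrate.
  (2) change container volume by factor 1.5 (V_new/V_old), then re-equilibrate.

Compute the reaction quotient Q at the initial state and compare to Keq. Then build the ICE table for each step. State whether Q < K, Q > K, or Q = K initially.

Q₀ = 6.2729e-08; Q < K (proceeds forward)

Q₀ = 6.2729e-08 vs Keq = 2.193 ⇒ Q<K, forward
Step 1:
                   B          M          D          A
  init         3.326    0.02621     0.2179     0.8379
  Δ           -1.337      1.337     0.4455      1.337
  eq           1.989      1.363     0.6634      2.175
  solve Keq expr → x = 0.4455; check Q = 2.193
Then remove 0.3446 M of A.
Step 2:
                   B          M          D          A
  init         1.989      1.363     0.6634       1.83
  Δ         -0.08976    0.08976    0.02992    0.08976
  eq             1.9      1.453     0.6934       1.92
  solve Keq expr → x = 0.02992; check Q = 2.193
Then change container volume by factor 1.5 (V_new/V_old).
Step 3:
                   B          M          D          A
  init         1.266     0.9684     0.4622       1.28
  Δ          -0.1966     0.1966    0.06553     0.1966
  eq            1.07      1.165     0.5278      1.476
  solve Keq expr → x = 0.06553; check Q = 2.193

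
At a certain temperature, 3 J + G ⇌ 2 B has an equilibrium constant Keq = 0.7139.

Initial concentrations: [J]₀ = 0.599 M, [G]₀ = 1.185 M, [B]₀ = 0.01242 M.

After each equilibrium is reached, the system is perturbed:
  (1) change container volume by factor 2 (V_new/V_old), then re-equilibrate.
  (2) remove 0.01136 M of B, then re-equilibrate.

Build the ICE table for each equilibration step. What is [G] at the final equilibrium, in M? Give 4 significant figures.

Q₀ = 6.0568e-04 vs Keq = 0.7139 ⇒ Q<K, forward
Step 1:
                    J           G           B
  init          0.599       1.185     0.01242
  Δ           -0.2525    -0.08418      0.1684
  eq           0.3465       1.101      0.1808
  solve Keq expr → x = 0.08418; check Q = 0.7139
Then change container volume by factor 2 (V_new/V_old).
Step 2:
                    J           G           B
  init         0.1732      0.5504     0.09039
  Δ           0.04112     0.01371    -0.02741
  eq           0.2143      0.5641     0.06298
  solve Keq expr → x = -0.01371; check Q = 0.7139
Then remove 0.01136 M of B.
Step 3:
                    J           G           B
  init         0.2143      0.5641     0.05162
  Δ          -0.01015   -0.003383    0.006765
  eq           0.2042      0.5607     0.05838
  solve Keq expr → x = 0.003383; check Q = 0.7139

[G]_eq = 0.5607 M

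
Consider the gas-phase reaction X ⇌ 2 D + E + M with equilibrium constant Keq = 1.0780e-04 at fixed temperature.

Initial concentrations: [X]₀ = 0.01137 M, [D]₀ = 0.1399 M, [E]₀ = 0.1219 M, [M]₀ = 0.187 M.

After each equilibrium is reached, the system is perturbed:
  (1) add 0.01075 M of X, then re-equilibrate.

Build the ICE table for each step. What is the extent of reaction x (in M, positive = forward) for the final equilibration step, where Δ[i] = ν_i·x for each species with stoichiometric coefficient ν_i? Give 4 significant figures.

x = 8.7360e-04 M

Q₀ = 0.03924 vs Keq = 1.0780e-04 ⇒ Q>K, reverse
Step 1:
                  X         D         E         M
  init      0.01137    0.1399    0.1219     0.187
  Δ         0.05557   -0.1111  -0.05557  -0.05557
  eq        0.06694   0.02877   0.06633    0.1314
  solve Keq expr → x = -0.05557; check Q = 1.0780e-04
Then add 0.01075 M of X.
Step 2:
                  X         D         E         M
  init      0.07769   0.02877   0.06633    0.1314
  Δ       -8.7360e-04  0.001747 8.7360e-04 8.7360e-04
  eq        0.07681   0.03052   0.06721    0.1323
  solve Keq expr → x = 8.7360e-04; check Q = 1.0780e-04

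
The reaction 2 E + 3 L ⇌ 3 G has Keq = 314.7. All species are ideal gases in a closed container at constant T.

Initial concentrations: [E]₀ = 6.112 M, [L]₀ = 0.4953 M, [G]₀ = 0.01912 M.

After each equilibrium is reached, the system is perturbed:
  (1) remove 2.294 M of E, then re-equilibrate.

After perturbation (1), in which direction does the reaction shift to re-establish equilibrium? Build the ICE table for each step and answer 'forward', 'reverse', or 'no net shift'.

Direction: reverse

Q₀ = 1.5399e-06 vs Keq = 314.7 ⇒ Q<K, forward
Step 1:
                  E         L         G
  init        6.112    0.4953   0.01912
  Δ         -0.3153   -0.4729    0.4729
  eq          5.797   0.02242     0.492
  solve Keq expr → x = 0.1576; check Q = 314.7
Then remove 2.294 M of E.
Step 2:
                  E         L         G
  init        3.503   0.02242     0.492
  Δ        0.005586  0.008379 -0.008379
  eq          3.508   0.03079    0.4836
  solve Keq expr → x = -0.002793; check Q = 314.7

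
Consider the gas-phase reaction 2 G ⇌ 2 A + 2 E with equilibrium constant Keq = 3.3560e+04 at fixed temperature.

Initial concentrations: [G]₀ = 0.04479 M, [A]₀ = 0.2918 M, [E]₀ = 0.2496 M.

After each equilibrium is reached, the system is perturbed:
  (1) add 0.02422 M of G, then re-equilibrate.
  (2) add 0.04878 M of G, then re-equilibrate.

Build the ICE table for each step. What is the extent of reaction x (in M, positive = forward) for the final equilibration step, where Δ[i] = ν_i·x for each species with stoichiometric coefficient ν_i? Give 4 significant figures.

x = 0.02429 M

Q₀ = 2.644 vs Keq = 3.3560e+04 ⇒ Q<K, forward
Step 1:
                  G         A         E
  init      0.04479    0.2918    0.2496
  Δ        -0.04425   0.04425   0.04425
  eq      5.3904e-04    0.3361    0.2939
  solve Keq expr → x = 0.02213; check Q = 3.3560e+04
Then add 0.02422 M of G.
Step 2:
                  G         A         E
  init      0.02476    0.3361    0.2939
  Δ        -0.02413   0.02413   0.02413
  eq      6.2520e-04    0.3602     0.318
  solve Keq expr → x = 0.01207; check Q = 3.3560e+04
Then add 0.04878 M of G.
Step 3:
                  G         A         E
  init      0.04941    0.3602     0.318
  Δ        -0.04859   0.04859   0.04859
  eq      8.1796e-04    0.4088    0.3666
  solve Keq expr → x = 0.02429; check Q = 3.3560e+04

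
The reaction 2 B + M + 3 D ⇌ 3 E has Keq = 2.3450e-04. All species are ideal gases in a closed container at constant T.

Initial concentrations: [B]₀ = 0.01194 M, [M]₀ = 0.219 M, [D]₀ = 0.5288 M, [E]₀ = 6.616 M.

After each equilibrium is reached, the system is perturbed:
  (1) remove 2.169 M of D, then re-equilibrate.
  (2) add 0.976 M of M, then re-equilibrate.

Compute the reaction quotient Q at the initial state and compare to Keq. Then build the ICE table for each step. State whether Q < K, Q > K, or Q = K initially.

Q₀ = 6.2728e+07 vs Keq = 2.3450e-04 ⇒ Q>K, reverse
Step 1:
                    B           M           D           E
  I           0.01194       0.219      0.5288       6.616
  C             3.662       1.831       5.493      -5.493
  E             3.674        2.05       6.022       1.123
  solve Keq expr → x = -1.831; check Q = 2.3450e-04
Then remove 2.169 M of D.
Step 2:
                    B           M           D           E
  I             3.674        2.05       3.853       1.123
  C            0.2039       0.102      0.3059     -0.3059
  E             3.878       2.152       4.159      0.8172
  solve Keq expr → x = -0.102; check Q = 2.3450e-04
Then add 0.976 M of M.
Step 3:
                    B           M           D           E
  I             3.878       3.128       4.159      0.8172
  C          -0.05323    -0.02661    -0.07984     0.07984
  E             3.825       3.101       4.079       0.897
  solve Keq expr → x = 0.02661; check Q = 2.3450e-04

Q₀ = 6.2728e+07; Q > K (proceeds reverse)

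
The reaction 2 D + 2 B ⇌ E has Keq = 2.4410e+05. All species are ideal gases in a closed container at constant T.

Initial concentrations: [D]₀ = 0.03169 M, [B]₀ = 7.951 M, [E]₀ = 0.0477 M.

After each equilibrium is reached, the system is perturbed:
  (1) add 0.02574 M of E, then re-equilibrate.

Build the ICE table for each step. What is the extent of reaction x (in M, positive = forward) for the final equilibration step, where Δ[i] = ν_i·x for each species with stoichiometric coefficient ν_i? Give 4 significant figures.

x = -5.9709e-06 M

Q₀ = 0.7513 vs Keq = 2.4410e+05 ⇒ Q<K, forward
Step 1:
                   D          B          E
  Initial    0.03169      7.951     0.0477
  Change    -0.03163   -0.03163    0.01581
  Equil   6.4410e-05      7.919    0.06351
  solve Keq expr → x = 0.01581; check Q = 2.4410e+05
Then add 0.02574 M of E.
Step 2:
                   D          B          E
  Initial 6.4410e-05      7.919    0.08925
  Change  1.1942e-05 1.1942e-05 -5.9709e-06
  Equil   7.6352e-05      7.919    0.08925
  solve Keq expr → x = -5.9709e-06; check Q = 2.4410e+05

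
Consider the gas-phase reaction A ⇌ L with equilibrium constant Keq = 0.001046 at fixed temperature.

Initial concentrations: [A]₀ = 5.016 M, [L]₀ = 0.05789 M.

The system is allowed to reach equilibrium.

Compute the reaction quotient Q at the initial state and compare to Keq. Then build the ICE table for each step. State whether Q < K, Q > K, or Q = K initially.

Q₀ = 0.01154 vs Keq = 0.001046 ⇒ Q>K, reverse
Step 1:
                  A         L
  init        5.016   0.05789
  Δ         0.05259  -0.05259
  eq          5.069  0.005302
  solve Keq expr → x = -0.05259; check Q = 0.001046

Q₀ = 0.01154; Q > K (proceeds reverse)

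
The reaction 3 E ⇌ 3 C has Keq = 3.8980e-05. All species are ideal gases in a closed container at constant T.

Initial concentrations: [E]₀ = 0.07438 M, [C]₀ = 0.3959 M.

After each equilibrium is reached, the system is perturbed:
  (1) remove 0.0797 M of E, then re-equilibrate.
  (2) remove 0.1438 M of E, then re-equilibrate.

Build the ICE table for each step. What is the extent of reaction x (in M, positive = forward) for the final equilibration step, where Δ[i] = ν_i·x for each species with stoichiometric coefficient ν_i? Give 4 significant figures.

Q₀ = 150.8 vs Keq = 3.8980e-05 ⇒ Q>K, reverse
Step 1:
                   E          C
  I          0.07438     0.3959
  C           0.3805    -0.3805
  E           0.4549    0.01542
  solve Keq expr → x = -0.1268; check Q = 3.8980e-05
Then remove 0.0797 M of E.
Step 2:
                   E          C
  I           0.3752    0.01542
  C         0.002614  -0.002614
  E           0.3778    0.01281
  solve Keq expr → x = -8.7124e-04; check Q = 3.8980e-05
Then remove 0.1438 M of E.
Step 3:
                   E          C
  I            0.234    0.01281
  C         0.004716  -0.004716
  E           0.2387   0.008093
  solve Keq expr → x = -0.001572; check Q = 3.8980e-05

x = -0.001572 M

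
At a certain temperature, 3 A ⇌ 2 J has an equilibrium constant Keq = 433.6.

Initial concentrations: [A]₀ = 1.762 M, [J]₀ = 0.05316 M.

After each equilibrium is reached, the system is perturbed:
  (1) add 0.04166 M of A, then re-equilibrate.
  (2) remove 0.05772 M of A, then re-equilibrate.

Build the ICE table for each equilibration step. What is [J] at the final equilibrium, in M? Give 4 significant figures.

[J]_eq = 1.122 M

Q₀ = 5.1660e-04 vs Keq = 433.6 ⇒ Q<K, forward
Step 1:
                    A           J
  init          1.762     0.05316
  Δ            -1.618       1.079
  eq           0.1435       1.132
  solve Keq expr → x = 0.5395; check Q = 433.6
Then add 0.04166 M of A.
Step 2:
                    A           J
  init         0.1852       1.132
  Δ          -0.03945      0.0263
  eq           0.1457       1.158
  solve Keq expr → x = 0.01315; check Q = 433.6
Then remove 0.05772 M of A.
Step 3:
                    A           J
  init        0.08801       1.158
  Δ           0.05465    -0.03643
  eq           0.1427       1.122
  solve Keq expr → x = -0.01822; check Q = 433.6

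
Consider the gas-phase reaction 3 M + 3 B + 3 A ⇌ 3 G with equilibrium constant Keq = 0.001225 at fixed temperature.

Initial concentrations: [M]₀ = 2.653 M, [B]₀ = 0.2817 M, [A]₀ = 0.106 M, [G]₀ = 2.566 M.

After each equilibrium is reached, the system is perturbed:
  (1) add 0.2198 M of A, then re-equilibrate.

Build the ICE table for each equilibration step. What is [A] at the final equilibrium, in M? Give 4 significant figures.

Q₀ = 3.3984e+04 vs Keq = 0.001225 ⇒ Q>K, reverse
Step 1:
                    M           B           A           G
  I             2.653      0.2817       0.106       2.566
  C             1.425       1.425       1.425      -1.425
  E             4.078       1.707       1.531       1.141
  solve Keq expr → x = -0.4751; check Q = 0.001225
Then add 0.2198 M of A.
Step 2:
                    M           B           A           G
  I             4.078       1.707       1.751       1.141
  C          -0.05886    -0.05886    -0.05886     0.05886
  E             4.019       1.648       1.692         1.2
  solve Keq expr → x = 0.01962; check Q = 0.001225

[A]_eq = 1.692 M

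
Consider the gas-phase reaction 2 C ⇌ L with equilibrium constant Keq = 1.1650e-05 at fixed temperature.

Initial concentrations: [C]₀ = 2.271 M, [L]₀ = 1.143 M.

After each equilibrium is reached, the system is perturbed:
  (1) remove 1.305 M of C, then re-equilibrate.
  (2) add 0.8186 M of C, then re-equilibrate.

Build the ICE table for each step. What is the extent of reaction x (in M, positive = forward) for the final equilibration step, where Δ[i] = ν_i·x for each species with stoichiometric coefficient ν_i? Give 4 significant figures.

Q₀ = 0.2216 vs Keq = 1.1650e-05 ⇒ Q>K, reverse
Step 1:
                   C          L
  I            2.271      1.143
  C            2.286     -1.143
  E            4.557 2.4188e-04
  solve Keq expr → x = -1.143; check Q = 1.1650e-05
Then remove 1.305 M of C.
Step 2:
                   C          L
  I            3.252 2.4188e-04
  C       2.3738e-04 -1.1869e-04
  E            3.252 1.2319e-04
  solve Keq expr → x = -1.1869e-04; check Q = 1.1650e-05
Then add 0.8186 M of C.
Step 3:
                   C          L
  I             4.07 1.2319e-04
  C       -1.3963e-04 6.9815e-05
  E             4.07 1.9300e-04
  solve Keq expr → x = 6.9815e-05; check Q = 1.1650e-05

x = 6.9815e-05 M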